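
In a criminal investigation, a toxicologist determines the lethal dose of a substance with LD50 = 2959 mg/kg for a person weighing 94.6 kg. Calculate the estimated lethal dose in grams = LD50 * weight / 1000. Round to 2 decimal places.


Lethal dose calculation:
Lethal dose = LD50 * body_weight / 1000
= 2959 * 94.6 / 1000
= 279921.4 / 1000
= 279.92 g

279.92


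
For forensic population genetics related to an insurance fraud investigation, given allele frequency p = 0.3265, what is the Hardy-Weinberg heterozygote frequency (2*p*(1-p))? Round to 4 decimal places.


Hardy-Weinberg heterozygote frequency:
q = 1 - p = 1 - 0.3265 = 0.6735
2pq = 2 * 0.3265 * 0.6735 = 0.4398

0.4398


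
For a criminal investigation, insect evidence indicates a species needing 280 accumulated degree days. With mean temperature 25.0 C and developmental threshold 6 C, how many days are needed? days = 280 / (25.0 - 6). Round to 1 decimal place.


Insect development time:
Effective temperature = avg_temp - T_base = 25.0 - 6 = 19.0 C
Days = ADD / effective_temp = 280 / 19.0 = 14.7 days

14.7


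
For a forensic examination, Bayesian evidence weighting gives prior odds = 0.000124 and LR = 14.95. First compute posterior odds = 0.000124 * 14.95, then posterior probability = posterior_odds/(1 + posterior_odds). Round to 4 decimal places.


Bayesian evidence evaluation:
Posterior odds = prior_odds * LR = 0.000124 * 14.95 = 0.0018538
Posterior probability = posterior_odds / (1 + posterior_odds)
= 0.0018538 / (1 + 0.0018538)
= 0.0018538 / 1.0018538
= 0.0019

0.0019


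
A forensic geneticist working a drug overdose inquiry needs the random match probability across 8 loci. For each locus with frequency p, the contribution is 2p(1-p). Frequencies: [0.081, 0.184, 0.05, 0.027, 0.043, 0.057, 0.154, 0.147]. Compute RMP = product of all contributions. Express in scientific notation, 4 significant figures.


Computing RMP for 8 loci:
Locus 1: 2 * 0.081 * 0.919 = 0.148878
Locus 2: 2 * 0.184 * 0.816 = 0.300288
Locus 3: 2 * 0.05 * 0.95 = 0.095
Locus 4: 2 * 0.027 * 0.973 = 0.052542
Locus 5: 2 * 0.043 * 0.957 = 0.082302
Locus 6: 2 * 0.057 * 0.943 = 0.107502
Locus 7: 2 * 0.154 * 0.846 = 0.260568
Locus 8: 2 * 0.147 * 0.853 = 0.250782
RMP = 1.290e-07

1.290e-07


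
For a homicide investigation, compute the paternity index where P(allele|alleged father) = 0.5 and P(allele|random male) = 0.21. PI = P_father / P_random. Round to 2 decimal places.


Paternity Index calculation:
PI = P(allele|father) / P(allele|random)
PI = 0.5 / 0.21
PI = 2.38

2.38


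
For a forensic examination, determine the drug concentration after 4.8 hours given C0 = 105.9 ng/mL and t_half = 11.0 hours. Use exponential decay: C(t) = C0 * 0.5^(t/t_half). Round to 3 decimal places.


Drug concentration decay:
Number of half-lives = t / t_half = 4.8 / 11.0 = 0.436364
Decay factor = 0.5^0.436364 = 0.73899474
C(t) = 105.9 * 0.73899474 = 78.260 ng/mL

78.260


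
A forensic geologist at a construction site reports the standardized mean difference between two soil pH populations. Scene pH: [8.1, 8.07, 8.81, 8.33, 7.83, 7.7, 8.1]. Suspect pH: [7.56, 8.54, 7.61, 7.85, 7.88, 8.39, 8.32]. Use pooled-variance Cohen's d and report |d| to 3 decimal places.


Pooled-variance Cohen's d for soil pH comparison:
Scene mean = 56.94 / 7 = 8.134286
Suspect mean = 56.15 / 7 = 8.021429
Scene sample variance s_s^2 = 0.130429
Suspect sample variance s_c^2 = 0.154248
Pooled variance = ((n_s-1)*s_s^2 + (n_c-1)*s_c^2) / (n_s + n_c - 2) = 0.142338
Pooled SD = sqrt(0.142338) = 0.377277
Mean difference = 0.112857
|d| = |0.112857| / 0.377277 = 0.299

0.299


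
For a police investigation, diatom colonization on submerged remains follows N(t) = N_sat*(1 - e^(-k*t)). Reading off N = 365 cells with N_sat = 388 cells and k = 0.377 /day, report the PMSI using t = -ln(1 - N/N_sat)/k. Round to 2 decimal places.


PMSI from diatom colonization curve:
N / N_sat = 365 / 388 = 0.940722
1 - N/N_sat = 0.059278
ln(1 - N/N_sat) = -2.825517
t = -ln(1 - N/N_sat) / k = -(-2.825517) / 0.377 = 7.49 days

7.49


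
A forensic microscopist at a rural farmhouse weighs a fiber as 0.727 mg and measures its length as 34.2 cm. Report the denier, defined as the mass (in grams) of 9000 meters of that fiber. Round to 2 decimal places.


Denier calculation:
Mass in grams = 0.727 mg / 1000 = 0.000727 g
Length in meters = 34.2 cm / 100 = 0.342 m
Linear density = mass / length = 0.000727 / 0.342 = 0.00212573 g/m
Denier = (g/m) * 9000 = 0.00212573 * 9000 = 19.13

19.13


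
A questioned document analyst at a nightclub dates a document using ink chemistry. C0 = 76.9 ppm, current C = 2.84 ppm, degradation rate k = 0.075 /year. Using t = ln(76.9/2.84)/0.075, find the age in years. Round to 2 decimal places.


Document age estimation:
C0/C = 76.9 / 2.84 = 27.077465
ln(C0/C) = 3.298702
t = 3.298702 / 0.075 = 43.98 years

43.98


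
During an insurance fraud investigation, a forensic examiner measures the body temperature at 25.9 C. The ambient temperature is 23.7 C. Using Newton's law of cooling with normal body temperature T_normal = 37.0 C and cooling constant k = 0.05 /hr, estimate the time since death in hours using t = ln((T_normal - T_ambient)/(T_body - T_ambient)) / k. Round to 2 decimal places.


Using Newton's law of cooling:
t = ln((T_normal - T_ambient) / (T_body - T_ambient)) / k
T_normal - T_ambient = 13.3
T_body - T_ambient = 2.2
Ratio = 6.045455
ln(ratio) = 1.799307
t = 1.799307 / 0.05 = 35.99 hours

35.99


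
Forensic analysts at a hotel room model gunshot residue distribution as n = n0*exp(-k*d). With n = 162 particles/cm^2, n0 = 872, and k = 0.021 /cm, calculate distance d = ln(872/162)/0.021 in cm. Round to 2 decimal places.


GSR distance calculation:
n0/n = 872 / 162 = 5.382716
ln(n0/n) = 1.683193
d = 1.683193 / 0.021 = 80.15 cm

80.15


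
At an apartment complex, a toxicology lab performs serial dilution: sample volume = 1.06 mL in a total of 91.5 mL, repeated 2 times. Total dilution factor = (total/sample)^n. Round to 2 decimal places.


Dilution factor calculation:
Single dilution = V_total / V_sample = 91.5 / 1.06 ≈ 86.320755
Number of dilutions = 2
Total DF = (91.5 / 1.06)^2 (full precision, rounded at the end) = 7451.27

7451.27


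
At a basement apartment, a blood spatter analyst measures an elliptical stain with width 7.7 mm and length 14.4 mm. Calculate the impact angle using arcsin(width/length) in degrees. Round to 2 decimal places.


Blood spatter impact angle calculation:
width / length = 7.7 / 14.4 = 0.534722
angle = arcsin(0.534722)
angle = 32.33 degrees

32.33


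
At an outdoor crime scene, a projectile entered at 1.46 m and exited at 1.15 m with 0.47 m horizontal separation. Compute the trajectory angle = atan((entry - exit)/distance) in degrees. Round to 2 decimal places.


Bullet trajectory angle:
Height difference = 1.46 - 1.15 = 0.31 m
angle = atan(0.31 / 0.47)
angle = atan(0.659574)
angle = 33.41 degrees

33.41


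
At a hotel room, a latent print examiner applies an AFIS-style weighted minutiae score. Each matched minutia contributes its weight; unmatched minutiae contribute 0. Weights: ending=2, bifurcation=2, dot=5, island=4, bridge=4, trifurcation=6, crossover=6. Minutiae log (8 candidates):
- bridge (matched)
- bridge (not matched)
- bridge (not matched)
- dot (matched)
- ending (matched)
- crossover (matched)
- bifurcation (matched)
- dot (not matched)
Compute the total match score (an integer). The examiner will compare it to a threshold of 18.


Weighted minutiae match score:
  bridge: matched, +4 (running total 4)
  bridge: not matched, +0
  bridge: not matched, +0
  dot: matched, +5 (running total 9)
  ending: matched, +2 (running total 11)
  crossover: matched, +6 (running total 17)
  bifurcation: matched, +2 (running total 19)
  dot: not matched, +0
Total score = 19
Threshold = 18; verdict = identification

19


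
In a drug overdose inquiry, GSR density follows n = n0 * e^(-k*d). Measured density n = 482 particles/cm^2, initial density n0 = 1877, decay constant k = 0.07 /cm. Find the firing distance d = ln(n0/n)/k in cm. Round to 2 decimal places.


GSR distance calculation:
n0/n = 1877 / 482 = 3.894191
ln(n0/n) = 1.359486
d = 1.359486 / 0.07 = 19.42 cm

19.42


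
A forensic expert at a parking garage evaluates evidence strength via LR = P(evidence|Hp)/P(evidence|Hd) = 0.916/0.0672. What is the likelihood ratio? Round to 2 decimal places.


Likelihood ratio calculation:
LR = P(E|Hp) / P(E|Hd)
LR = 0.916 / 0.0672
LR = 13.63

13.63


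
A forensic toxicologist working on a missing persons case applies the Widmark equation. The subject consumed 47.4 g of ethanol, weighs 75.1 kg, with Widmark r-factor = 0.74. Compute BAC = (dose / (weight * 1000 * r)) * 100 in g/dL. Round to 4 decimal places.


Applying the Widmark formula:
BAC = (dose_g / (body_wt * 1000 * r)) * 100
Denominator = 75.1 * 1000 * 0.74 = 55574
BAC = (47.4 / 55574) * 100
BAC = 0.0853 g/dL

0.0853


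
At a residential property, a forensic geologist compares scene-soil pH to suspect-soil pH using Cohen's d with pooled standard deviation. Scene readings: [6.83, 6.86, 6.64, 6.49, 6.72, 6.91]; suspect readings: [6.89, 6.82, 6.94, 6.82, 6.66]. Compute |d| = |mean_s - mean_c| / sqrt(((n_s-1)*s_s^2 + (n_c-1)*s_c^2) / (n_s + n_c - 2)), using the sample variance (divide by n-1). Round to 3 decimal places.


Pooled-variance Cohen's d for soil pH comparison:
Scene mean = 40.45 / 6 = 6.741667
Suspect mean = 34.13 / 5 = 6.826
Scene sample variance s_s^2 = 0.024857
Suspect sample variance s_c^2 = 0.01118
Pooled variance = ((n_s-1)*s_s^2 + (n_c-1)*s_c^2) / (n_s + n_c - 2) = 0.018778
Pooled SD = sqrt(0.018778) = 0.137033
Mean difference = -0.084333
|d| = |-0.084333| / 0.137033 = 0.615

0.615


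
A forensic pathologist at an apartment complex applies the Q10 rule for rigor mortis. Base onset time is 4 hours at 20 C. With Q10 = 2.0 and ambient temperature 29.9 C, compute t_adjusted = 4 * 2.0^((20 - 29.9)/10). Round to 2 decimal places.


Rigor mortis time adjustment:
Exponent = (T_ref - T_actual) / 10 = (20 - 29.9) / 10 = -0.99
Q10 factor = 2.0^-0.99 = 0.50348
t_adjusted = 4 * 0.50348 = 2.01 hours

2.01


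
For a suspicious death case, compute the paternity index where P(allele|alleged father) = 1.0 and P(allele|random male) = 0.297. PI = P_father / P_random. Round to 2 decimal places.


Paternity Index calculation:
PI = P(allele|father) / P(allele|random)
PI = 1.0 / 0.297
PI = 3.37

3.37


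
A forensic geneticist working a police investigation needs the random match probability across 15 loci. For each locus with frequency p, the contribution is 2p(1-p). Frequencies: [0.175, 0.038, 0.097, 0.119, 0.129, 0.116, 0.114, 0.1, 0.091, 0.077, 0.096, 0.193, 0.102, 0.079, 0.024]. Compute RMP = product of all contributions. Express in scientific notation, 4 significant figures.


Computing RMP for 15 loci:
Locus 1: 2 * 0.175 * 0.825 = 0.28875
Locus 2: 2 * 0.038 * 0.962 = 0.073112
Locus 3: 2 * 0.097 * 0.903 = 0.175182
Locus 4: 2 * 0.119 * 0.881 = 0.209678
Locus 5: 2 * 0.129 * 0.871 = 0.224718
Locus 6: 2 * 0.116 * 0.884 = 0.205088
Locus 7: 2 * 0.114 * 0.886 = 0.202008
Locus 8: 2 * 0.1 * 0.9 = 0.18
Locus 9: 2 * 0.091 * 0.909 = 0.165438
Locus 10: 2 * 0.077 * 0.923 = 0.142142
Locus 11: 2 * 0.096 * 0.904 = 0.173568
Locus 12: 2 * 0.193 * 0.807 = 0.311502
Locus 13: 2 * 0.102 * 0.898 = 0.183192
Locus 14: 2 * 0.079 * 0.921 = 0.145518
Locus 15: 2 * 0.024 * 0.976 = 0.046848
RMP = 2.063e-12

2.063e-12


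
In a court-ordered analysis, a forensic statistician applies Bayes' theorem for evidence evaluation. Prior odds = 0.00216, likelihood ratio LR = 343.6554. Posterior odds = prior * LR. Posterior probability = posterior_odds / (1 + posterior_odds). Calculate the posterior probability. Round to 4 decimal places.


Bayesian evidence evaluation:
Posterior odds = prior_odds * LR = 0.00216 * 343.6554 = 0.7422957
Posterior probability = posterior_odds / (1 + posterior_odds)
= 0.7422957 / (1 + 0.7422957)
= 0.7422957 / 1.7422957
= 0.4260

0.4260


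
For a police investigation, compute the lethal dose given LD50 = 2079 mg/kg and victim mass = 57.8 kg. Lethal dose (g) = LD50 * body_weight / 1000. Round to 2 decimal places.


Lethal dose calculation:
Lethal dose = LD50 * body_weight / 1000
= 2079 * 57.8 / 1000
= 120166.2 / 1000
= 120.17 g

120.17


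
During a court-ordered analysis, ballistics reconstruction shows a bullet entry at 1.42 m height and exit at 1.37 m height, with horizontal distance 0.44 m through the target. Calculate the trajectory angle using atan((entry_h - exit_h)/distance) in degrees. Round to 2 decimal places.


Bullet trajectory angle:
Height difference = 1.42 - 1.37 = 0.05 m
angle = atan(0.05 / 0.44)
angle = atan(0.113636)
angle = 6.48 degrees

6.48


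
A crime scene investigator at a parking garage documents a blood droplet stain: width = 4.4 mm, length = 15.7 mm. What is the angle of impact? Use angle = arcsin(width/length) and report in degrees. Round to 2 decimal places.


Blood spatter impact angle calculation:
width / length = 4.4 / 15.7 = 0.280255
angle = arcsin(0.280255)
angle = 16.28 degrees

16.28


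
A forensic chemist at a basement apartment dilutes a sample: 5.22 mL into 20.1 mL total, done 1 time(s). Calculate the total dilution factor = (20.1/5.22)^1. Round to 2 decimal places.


Dilution factor calculation:
Single dilution = V_total / V_sample = 20.1 / 5.22 ≈ 3.850575
Number of dilutions = 1
Total DF = (20.1 / 5.22)^1 (full precision, rounded at the end) = 3.85

3.85


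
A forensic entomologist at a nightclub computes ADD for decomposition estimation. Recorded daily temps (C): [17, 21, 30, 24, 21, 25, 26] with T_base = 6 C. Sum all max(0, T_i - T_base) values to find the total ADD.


Computing ADD day by day:
Day 1: max(0, 17 - 6) = 11
Day 2: max(0, 21 - 6) = 15
Day 3: max(0, 30 - 6) = 24
Day 4: max(0, 24 - 6) = 18
Day 5: max(0, 21 - 6) = 15
Day 6: max(0, 25 - 6) = 19
Day 7: max(0, 26 - 6) = 20
Total ADD = 122

122


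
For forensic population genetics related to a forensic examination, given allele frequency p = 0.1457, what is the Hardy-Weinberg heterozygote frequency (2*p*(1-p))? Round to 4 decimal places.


Hardy-Weinberg heterozygote frequency:
q = 1 - p = 1 - 0.1457 = 0.8543
2pq = 2 * 0.1457 * 0.8543 = 0.2489

0.2489


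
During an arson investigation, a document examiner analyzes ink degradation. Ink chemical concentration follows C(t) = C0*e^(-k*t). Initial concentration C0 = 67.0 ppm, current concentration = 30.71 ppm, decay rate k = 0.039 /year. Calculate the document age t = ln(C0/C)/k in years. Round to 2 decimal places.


Document age estimation:
C0/C = 67.0 / 30.71 = 2.1817
ln(C0/C) = 0.780104
t = 0.780104 / 0.039 = 20.00 years

20.00


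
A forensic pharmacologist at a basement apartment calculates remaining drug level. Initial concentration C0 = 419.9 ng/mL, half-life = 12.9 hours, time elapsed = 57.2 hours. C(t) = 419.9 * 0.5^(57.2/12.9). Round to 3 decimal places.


Drug concentration decay:
Number of half-lives = t / t_half = 57.2 / 12.9 = 4.434109
Decay factor = 0.5^4.434109 = 0.04625942
C(t) = 419.9 * 0.04625942 = 19.424 ng/mL

19.424


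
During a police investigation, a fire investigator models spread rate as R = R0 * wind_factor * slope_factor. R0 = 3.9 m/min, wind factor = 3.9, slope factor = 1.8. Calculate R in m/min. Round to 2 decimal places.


Fire spread rate calculation:
R = R0 * wind_factor * slope_factor
= 3.9 * 3.9 * 1.8
= 15.21 * 1.8
= 27.38 m/min

27.38


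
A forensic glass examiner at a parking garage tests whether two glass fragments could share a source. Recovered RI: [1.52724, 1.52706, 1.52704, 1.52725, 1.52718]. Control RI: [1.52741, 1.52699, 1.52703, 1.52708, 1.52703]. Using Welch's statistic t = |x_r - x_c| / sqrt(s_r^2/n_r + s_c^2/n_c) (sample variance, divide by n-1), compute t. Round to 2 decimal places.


Welch's t-criterion for glass RI comparison:
Recovered mean = sum / n_r = 7.63577 / 5 = 1.527154
Control mean = sum / n_c = 7.63554 / 5 = 1.527108
Recovered sample variance s_r^2 = 9.78e-09
Control sample variance s_c^2 = 2.952e-08
Welch SE (unpooled) = sqrt(s_r^2/n_r + s_c^2/n_c) = sqrt(1.956e-09 + 5.904e-09) = sqrt(7.86e-09) = 8.86566e-05
|mean_r - mean_c| = 4.6e-05
t = 4.6e-05 / 8.86566e-05 = 0.52

0.52


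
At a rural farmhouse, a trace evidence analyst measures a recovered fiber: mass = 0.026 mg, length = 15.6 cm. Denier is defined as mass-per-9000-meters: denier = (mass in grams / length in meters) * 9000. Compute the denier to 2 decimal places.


Denier calculation:
Mass in grams = 0.026 mg / 1000 = 0.000026 g
Length in meters = 15.6 cm / 100 = 0.156 m
Linear density = mass / length = 0.000026 / 0.156 = 0.00016667 g/m
Denier = (g/m) * 9000 = 0.00016667 * 9000 = 1.50

1.50


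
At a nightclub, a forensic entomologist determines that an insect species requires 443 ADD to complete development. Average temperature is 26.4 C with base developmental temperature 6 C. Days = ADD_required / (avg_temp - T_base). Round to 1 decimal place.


Insect development time:
Effective temperature = avg_temp - T_base = 26.4 - 6 = 20.4 C
Days = ADD / effective_temp = 443 / 20.4 = 21.7 days

21.7


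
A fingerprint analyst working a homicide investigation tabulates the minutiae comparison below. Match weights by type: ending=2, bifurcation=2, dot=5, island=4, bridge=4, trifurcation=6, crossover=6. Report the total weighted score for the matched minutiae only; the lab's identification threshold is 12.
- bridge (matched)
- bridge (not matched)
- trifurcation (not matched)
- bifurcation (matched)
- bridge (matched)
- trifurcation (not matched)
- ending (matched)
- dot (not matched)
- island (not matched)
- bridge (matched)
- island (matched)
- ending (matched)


Weighted minutiae match score:
  bridge: matched, +4 (running total 4)
  bridge: not matched, +0
  trifurcation: not matched, +0
  bifurcation: matched, +2 (running total 6)
  bridge: matched, +4 (running total 10)
  trifurcation: not matched, +0
  ending: matched, +2 (running total 12)
  dot: not matched, +0
  island: not matched, +0
  bridge: matched, +4 (running total 16)
  island: matched, +4 (running total 20)
  ending: matched, +2 (running total 22)
Total score = 22
Threshold = 12; verdict = identification

22


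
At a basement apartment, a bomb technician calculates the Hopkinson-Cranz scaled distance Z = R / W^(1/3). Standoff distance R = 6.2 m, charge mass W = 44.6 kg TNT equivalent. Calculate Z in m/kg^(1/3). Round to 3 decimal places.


Scaled distance calculation:
W^(1/3) = 44.6^(1/3) = 3.546323
Z = R / W^(1/3) = 6.2 / 3.546323
Z = 1.748 m/kg^(1/3)

1.748


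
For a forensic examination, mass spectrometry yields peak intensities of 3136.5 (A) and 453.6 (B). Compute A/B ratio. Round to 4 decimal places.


Spectral peak ratio:
Peak A = 3136.5 counts
Peak B = 453.6 counts
Ratio = 3136.5 / 453.6 = 6.9147

6.9147


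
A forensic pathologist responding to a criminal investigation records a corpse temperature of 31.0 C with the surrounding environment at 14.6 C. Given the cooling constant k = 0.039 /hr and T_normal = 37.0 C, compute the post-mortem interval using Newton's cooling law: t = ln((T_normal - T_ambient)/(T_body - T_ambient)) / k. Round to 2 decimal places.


Using Newton's law of cooling:
t = ln((T_normal - T_ambient) / (T_body - T_ambient)) / k
T_normal - T_ambient = 22.4
T_body - T_ambient = 16.4
Ratio = 1.365854
ln(ratio) = 0.31178
t = 0.31178 / 0.039 = 7.99 hours

7.99


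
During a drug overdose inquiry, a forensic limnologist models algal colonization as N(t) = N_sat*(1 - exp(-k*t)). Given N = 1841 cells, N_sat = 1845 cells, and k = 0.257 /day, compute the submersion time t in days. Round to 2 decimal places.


PMSI from diatom colonization curve:
N / N_sat = 1841 / 1845 = 0.997832
1 - N/N_sat = 0.002168
ln(1 - N/N_sat) = -6.13395
t = -ln(1 - N/N_sat) / k = -(-6.13395) / 0.257 = 23.87 days

23.87


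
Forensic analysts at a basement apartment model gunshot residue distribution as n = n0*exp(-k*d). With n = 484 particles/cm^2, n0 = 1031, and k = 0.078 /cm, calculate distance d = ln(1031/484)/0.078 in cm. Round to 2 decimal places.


GSR distance calculation:
n0/n = 1031 / 484 = 2.130165
ln(n0/n) = 0.756199
d = 0.756199 / 0.078 = 9.69 cm

9.69


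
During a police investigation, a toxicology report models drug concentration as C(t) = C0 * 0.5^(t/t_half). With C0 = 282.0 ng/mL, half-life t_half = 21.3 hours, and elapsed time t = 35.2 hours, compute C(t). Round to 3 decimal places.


Drug concentration decay:
Number of half-lives = t / t_half = 35.2 / 21.3 = 1.652582
Decay factor = 0.5^1.652582 = 0.31807039
C(t) = 282.0 * 0.31807039 = 89.696 ng/mL

89.696


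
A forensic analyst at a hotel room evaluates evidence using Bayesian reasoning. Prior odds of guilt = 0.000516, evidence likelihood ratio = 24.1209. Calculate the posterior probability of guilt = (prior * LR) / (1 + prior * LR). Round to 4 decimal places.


Bayesian evidence evaluation:
Posterior odds = prior_odds * LR = 0.000516 * 24.1209 = 0.01244638
Posterior probability = posterior_odds / (1 + posterior_odds)
= 0.01244638 / (1 + 0.01244638)
= 0.01244638 / 1.01244638
= 0.0123

0.0123


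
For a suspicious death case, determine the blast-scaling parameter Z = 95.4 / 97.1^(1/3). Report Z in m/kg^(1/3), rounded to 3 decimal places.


Scaled distance calculation:
W^(1/3) = 97.1^(1/3) = 4.596279
Z = R / W^(1/3) = 95.4 / 4.596279
Z = 20.756 m/kg^(1/3)

20.756


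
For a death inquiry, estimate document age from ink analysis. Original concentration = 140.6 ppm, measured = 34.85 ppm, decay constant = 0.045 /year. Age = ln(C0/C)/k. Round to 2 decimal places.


Document age estimation:
C0/C = 140.6 / 34.85 = 4.034433
ln(C0/C) = 1.394866
t = 1.394866 / 0.045 = 31.00 years

31.00


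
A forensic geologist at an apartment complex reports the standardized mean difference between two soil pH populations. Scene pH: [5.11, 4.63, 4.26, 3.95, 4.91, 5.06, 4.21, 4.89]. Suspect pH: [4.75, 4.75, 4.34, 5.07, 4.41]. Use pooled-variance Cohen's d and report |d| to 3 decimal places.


Pooled-variance Cohen's d for soil pH comparison:
Scene mean = 37.02 / 8 = 4.6275
Suspect mean = 23.32 / 5 = 4.664
Scene sample variance s_s^2 = 0.190993
Suspect sample variance s_c^2 = 0.08728
Pooled variance = ((n_s-1)*s_s^2 + (n_c-1)*s_c^2) / (n_s + n_c - 2) = 0.153279
Pooled SD = sqrt(0.153279) = 0.391509
Mean difference = -0.0365
|d| = |-0.0365| / 0.391509 = 0.093

0.093


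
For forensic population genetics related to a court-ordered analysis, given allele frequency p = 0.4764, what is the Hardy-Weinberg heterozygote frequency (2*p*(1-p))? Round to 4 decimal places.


Hardy-Weinberg heterozygote frequency:
q = 1 - p = 1 - 0.4764 = 0.5236
2pq = 2 * 0.4764 * 0.5236 = 0.4989

0.4989


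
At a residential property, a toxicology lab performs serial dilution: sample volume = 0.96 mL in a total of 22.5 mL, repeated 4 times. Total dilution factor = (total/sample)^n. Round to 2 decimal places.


Dilution factor calculation:
Single dilution = V_total / V_sample = 22.5 / 0.96 ≈ 23.4375
Number of dilutions = 4
Total DF = (22.5 / 0.96)^4 (full precision, rounded at the end) = 301748.51

301748.51


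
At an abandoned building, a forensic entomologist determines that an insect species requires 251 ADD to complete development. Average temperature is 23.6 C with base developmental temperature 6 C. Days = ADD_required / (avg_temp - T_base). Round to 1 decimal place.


Insect development time:
Effective temperature = avg_temp - T_base = 23.6 - 6 = 17.6 C
Days = ADD / effective_temp = 251 / 17.6 = 14.3 days

14.3


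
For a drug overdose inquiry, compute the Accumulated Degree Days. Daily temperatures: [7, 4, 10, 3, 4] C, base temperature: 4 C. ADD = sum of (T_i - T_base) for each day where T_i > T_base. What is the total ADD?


Computing ADD day by day:
Day 1: max(0, 7 - 4) = 3
Day 2: max(0, 4 - 4) = 0
Day 3: max(0, 10 - 4) = 6
Day 4: max(0, 3 - 4) = 0
Day 5: max(0, 4 - 4) = 0
Total ADD = 9

9


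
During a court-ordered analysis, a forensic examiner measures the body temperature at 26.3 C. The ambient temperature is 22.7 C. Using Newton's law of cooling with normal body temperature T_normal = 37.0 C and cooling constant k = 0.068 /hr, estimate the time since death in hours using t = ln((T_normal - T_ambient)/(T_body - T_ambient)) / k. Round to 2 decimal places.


Using Newton's law of cooling:
t = ln((T_normal - T_ambient) / (T_body - T_ambient)) / k
T_normal - T_ambient = 14.3
T_body - T_ambient = 3.6
Ratio = 3.972222
ln(ratio) = 1.379326
t = 1.379326 / 0.068 = 20.28 hours

20.28


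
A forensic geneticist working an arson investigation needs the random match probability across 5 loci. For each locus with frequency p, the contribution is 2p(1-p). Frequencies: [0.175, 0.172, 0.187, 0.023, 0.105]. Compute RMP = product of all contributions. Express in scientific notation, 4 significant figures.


Computing RMP for 5 loci:
Locus 1: 2 * 0.175 * 0.825 = 0.28875
Locus 2: 2 * 0.172 * 0.828 = 0.284832
Locus 3: 2 * 0.187 * 0.813 = 0.304062
Locus 4: 2 * 0.023 * 0.977 = 0.044942
Locus 5: 2 * 0.105 * 0.895 = 0.18795
RMP = 2.112e-04

2.112e-04


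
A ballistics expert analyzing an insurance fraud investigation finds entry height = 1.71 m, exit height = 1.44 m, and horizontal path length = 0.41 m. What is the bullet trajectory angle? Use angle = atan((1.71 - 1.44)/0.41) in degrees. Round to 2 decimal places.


Bullet trajectory angle:
Height difference = 1.71 - 1.44 = 0.27 m
angle = atan(0.27 / 0.41)
angle = atan(0.658537)
angle = 33.37 degrees

33.37


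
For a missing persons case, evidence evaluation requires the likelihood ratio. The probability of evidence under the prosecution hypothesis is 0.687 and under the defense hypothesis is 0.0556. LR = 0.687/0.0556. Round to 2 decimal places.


Likelihood ratio calculation:
LR = P(E|Hp) / P(E|Hd)
LR = 0.687 / 0.0556
LR = 12.36

12.36


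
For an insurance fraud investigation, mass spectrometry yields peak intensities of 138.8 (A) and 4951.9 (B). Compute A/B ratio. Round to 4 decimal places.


Spectral peak ratio:
Peak A = 138.8 counts
Peak B = 4951.9 counts
Ratio = 138.8 / 4951.9 = 0.0280

0.0280


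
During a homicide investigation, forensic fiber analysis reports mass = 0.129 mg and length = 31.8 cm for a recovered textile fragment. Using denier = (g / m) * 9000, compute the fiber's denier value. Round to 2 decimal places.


Denier calculation:
Mass in grams = 0.129 mg / 1000 = 0.000129 g
Length in meters = 31.8 cm / 100 = 0.318 m
Linear density = mass / length = 0.000129 / 0.318 = 0.00040566 g/m
Denier = (g/m) * 9000 = 0.00040566 * 9000 = 3.65

3.65


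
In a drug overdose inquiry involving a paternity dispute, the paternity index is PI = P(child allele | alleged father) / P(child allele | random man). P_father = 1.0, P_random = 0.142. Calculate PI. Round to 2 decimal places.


Paternity Index calculation:
PI = P(allele|father) / P(allele|random)
PI = 1.0 / 0.142
PI = 7.04

7.04


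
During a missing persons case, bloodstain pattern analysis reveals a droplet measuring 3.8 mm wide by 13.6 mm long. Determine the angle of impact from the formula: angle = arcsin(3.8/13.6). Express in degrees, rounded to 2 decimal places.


Blood spatter impact angle calculation:
width / length = 3.8 / 13.6 = 0.279412
angle = arcsin(0.279412)
angle = 16.23 degrees

16.23


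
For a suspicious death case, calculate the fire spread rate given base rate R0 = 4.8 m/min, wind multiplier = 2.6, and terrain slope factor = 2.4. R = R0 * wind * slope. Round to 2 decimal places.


Fire spread rate calculation:
R = R0 * wind_factor * slope_factor
= 4.8 * 2.6 * 2.4
= 12.48 * 2.4
= 29.95 m/min

29.95


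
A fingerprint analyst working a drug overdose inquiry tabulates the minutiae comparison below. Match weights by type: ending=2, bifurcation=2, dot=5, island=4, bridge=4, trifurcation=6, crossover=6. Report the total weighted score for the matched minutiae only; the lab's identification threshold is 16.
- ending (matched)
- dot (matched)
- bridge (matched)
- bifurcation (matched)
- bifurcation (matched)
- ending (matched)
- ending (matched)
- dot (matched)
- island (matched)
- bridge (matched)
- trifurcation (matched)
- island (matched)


Weighted minutiae match score:
  ending: matched, +2 (running total 2)
  dot: matched, +5 (running total 7)
  bridge: matched, +4 (running total 11)
  bifurcation: matched, +2 (running total 13)
  bifurcation: matched, +2 (running total 15)
  ending: matched, +2 (running total 17)
  ending: matched, +2 (running total 19)
  dot: matched, +5 (running total 24)
  island: matched, +4 (running total 28)
  bridge: matched, +4 (running total 32)
  trifurcation: matched, +6 (running total 38)
  island: matched, +4 (running total 42)
Total score = 42
Threshold = 16; verdict = identification

42


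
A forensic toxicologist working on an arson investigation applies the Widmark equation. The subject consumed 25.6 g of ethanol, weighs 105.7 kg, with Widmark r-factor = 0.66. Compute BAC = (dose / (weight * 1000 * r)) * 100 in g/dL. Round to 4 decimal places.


Applying the Widmark formula:
BAC = (dose_g / (body_wt * 1000 * r)) * 100
Denominator = 105.7 * 1000 * 0.66 = 69762
BAC = (25.6 / 69762) * 100
BAC = 0.0367 g/dL

0.0367


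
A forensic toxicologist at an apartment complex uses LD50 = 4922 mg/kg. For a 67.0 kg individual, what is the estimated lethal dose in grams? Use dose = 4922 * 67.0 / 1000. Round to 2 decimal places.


Lethal dose calculation:
Lethal dose = LD50 * body_weight / 1000
= 4922 * 67.0 / 1000
= 329774 / 1000
= 329.77 g

329.77


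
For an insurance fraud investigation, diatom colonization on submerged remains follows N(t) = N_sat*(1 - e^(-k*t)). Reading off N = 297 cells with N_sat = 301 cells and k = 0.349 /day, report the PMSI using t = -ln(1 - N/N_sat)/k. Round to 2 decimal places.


PMSI from diatom colonization curve:
N / N_sat = 297 / 301 = 0.986711
1 - N/N_sat = 0.013289
ln(1 - N/N_sat) = -4.320819
t = -ln(1 - N/N_sat) / k = -(-4.320819) / 0.349 = 12.38 days

12.38


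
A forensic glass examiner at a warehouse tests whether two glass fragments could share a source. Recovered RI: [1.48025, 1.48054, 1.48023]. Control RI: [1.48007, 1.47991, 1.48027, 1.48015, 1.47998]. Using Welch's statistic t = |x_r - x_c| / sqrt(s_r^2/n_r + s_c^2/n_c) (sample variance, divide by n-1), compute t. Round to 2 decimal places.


Welch's t-criterion for glass RI comparison:
Recovered mean = sum / n_r = 4.44102 / 3 = 1.48034
Control mean = sum / n_c = 7.40038 / 5 = 1.480076
Recovered sample variance s_r^2 = 3.01e-08
Control sample variance s_c^2 = 1.998e-08
Welch SE (unpooled) = sqrt(s_r^2/n_r + s_c^2/n_c) = sqrt(1.00333e-08 + 3.996e-09) = sqrt(1.40293e-08) = 0.000118445
|mean_r - mean_c| = 0.000264
t = 0.000264 / 0.000118445 = 2.23

2.23


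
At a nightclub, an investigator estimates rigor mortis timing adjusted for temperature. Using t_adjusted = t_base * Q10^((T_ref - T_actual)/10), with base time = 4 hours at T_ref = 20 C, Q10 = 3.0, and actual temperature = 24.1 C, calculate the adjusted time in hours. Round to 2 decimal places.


Rigor mortis time adjustment:
Exponent = (T_ref - T_actual) / 10 = (20 - 24.1) / 10 = -0.41
Q10 factor = 3.0^-0.41 = 0.63735
t_adjusted = 4 * 0.63735 = 2.55 hours

2.55


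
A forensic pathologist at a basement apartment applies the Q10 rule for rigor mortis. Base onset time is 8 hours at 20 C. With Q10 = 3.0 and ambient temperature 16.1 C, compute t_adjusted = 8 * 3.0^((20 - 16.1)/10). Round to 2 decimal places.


Rigor mortis time adjustment:
Exponent = (T_ref - T_actual) / 10 = (20 - 16.1) / 10 = 0.39
Q10 factor = 3.0^0.39 = 1.53489
t_adjusted = 8 * 1.53489 = 12.28 hours

12.28


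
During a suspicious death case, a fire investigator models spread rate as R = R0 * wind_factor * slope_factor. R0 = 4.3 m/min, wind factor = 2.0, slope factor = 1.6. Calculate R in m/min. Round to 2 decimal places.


Fire spread rate calculation:
R = R0 * wind_factor * slope_factor
= 4.3 * 2.0 * 1.6
= 8.6 * 1.6
= 13.76 m/min

13.76


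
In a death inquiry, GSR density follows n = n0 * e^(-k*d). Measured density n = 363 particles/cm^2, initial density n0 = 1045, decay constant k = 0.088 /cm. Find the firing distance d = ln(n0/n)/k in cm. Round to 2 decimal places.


GSR distance calculation:
n0/n = 1045 / 363 = 2.878788
ln(n0/n) = 1.057369
d = 1.057369 / 0.088 = 12.02 cm

12.02


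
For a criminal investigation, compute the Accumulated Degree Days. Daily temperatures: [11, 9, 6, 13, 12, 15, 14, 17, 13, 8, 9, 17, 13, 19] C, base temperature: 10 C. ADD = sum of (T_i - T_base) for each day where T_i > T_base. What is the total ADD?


Computing ADD day by day:
Day 1: max(0, 11 - 10) = 1
Day 2: max(0, 9 - 10) = 0
Day 3: max(0, 6 - 10) = 0
Day 4: max(0, 13 - 10) = 3
Day 5: max(0, 12 - 10) = 2
Day 6: max(0, 15 - 10) = 5
Day 7: max(0, 14 - 10) = 4
Day 8: max(0, 17 - 10) = 7
Day 9: max(0, 13 - 10) = 3
Day 10: max(0, 8 - 10) = 0
Day 11: max(0, 9 - 10) = 0
Day 12: max(0, 17 - 10) = 7
Day 13: max(0, 13 - 10) = 3
Day 14: max(0, 19 - 10) = 9
Total ADD = 44

44


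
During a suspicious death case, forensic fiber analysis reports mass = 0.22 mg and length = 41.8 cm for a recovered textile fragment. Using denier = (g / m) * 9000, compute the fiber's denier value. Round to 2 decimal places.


Denier calculation:
Mass in grams = 0.22 mg / 1000 = 0.00022 g
Length in meters = 41.8 cm / 100 = 0.418 m
Linear density = mass / length = 0.00022 / 0.418 = 0.00052632 g/m
Denier = (g/m) * 9000 = 0.00052632 * 9000 = 4.74

4.74


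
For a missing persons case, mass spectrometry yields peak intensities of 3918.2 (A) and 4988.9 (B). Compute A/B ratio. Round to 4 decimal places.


Spectral peak ratio:
Peak A = 3918.2 counts
Peak B = 4988.9 counts
Ratio = 3918.2 / 4988.9 = 0.7854

0.7854


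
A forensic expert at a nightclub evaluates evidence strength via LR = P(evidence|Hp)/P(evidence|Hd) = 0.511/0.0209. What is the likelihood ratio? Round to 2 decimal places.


Likelihood ratio calculation:
LR = P(E|Hp) / P(E|Hd)
LR = 0.511 / 0.0209
LR = 24.45

24.45


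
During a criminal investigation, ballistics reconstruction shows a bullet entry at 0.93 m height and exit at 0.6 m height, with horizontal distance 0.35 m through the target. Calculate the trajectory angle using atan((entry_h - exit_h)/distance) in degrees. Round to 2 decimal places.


Bullet trajectory angle:
Height difference = 0.93 - 0.6 = 0.33 m
angle = atan(0.33 / 0.35)
angle = atan(0.942857)
angle = 43.32 degrees

43.32


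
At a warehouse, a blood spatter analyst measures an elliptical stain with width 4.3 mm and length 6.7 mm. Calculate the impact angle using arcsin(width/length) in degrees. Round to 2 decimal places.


Blood spatter impact angle calculation:
width / length = 4.3 / 6.7 = 0.641791
angle = arcsin(0.641791)
angle = 39.93 degrees

39.93


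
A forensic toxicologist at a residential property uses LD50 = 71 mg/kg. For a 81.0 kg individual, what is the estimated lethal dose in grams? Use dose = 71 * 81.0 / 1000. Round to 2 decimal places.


Lethal dose calculation:
Lethal dose = LD50 * body_weight / 1000
= 71 * 81.0 / 1000
= 5751 / 1000
= 5.75 g

5.75


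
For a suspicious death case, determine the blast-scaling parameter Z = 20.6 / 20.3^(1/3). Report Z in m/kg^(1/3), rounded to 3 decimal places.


Scaled distance calculation:
W^(1/3) = 20.3^(1/3) = 2.727922
Z = R / W^(1/3) = 20.6 / 2.727922
Z = 7.552 m/kg^(1/3)

7.552


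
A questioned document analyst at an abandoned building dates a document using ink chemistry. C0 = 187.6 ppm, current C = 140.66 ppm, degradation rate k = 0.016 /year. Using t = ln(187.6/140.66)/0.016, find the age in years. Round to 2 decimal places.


Document age estimation:
C0/C = 187.6 / 140.66 = 1.333712
ln(C0/C) = 0.287966
t = 0.287966 / 0.016 = 18.00 years

18.00


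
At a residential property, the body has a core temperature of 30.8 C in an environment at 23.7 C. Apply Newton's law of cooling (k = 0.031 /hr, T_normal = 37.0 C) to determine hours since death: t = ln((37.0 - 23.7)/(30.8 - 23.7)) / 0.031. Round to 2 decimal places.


Using Newton's law of cooling:
t = ln((T_normal - T_ambient) / (T_body - T_ambient)) / k
T_normal - T_ambient = 13.3
T_body - T_ambient = 7.1
Ratio = 1.873239
ln(ratio) = 0.627669
t = 0.627669 / 0.031 = 20.25 hours

20.25


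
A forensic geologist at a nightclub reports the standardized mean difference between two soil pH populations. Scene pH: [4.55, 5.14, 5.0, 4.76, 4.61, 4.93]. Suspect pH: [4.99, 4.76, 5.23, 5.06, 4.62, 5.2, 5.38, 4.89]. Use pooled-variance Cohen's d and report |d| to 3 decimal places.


Pooled-variance Cohen's d for soil pH comparison:
Scene mean = 28.99 / 6 = 4.831667
Suspect mean = 40.13 / 8 = 5.01625
Scene sample variance s_s^2 = 0.053337
Suspect sample variance s_c^2 = 0.064713
Pooled variance = ((n_s-1)*s_s^2 + (n_c-1)*s_c^2) / (n_s + n_c - 2) = 0.059973
Pooled SD = sqrt(0.059973) = 0.244894
Mean difference = -0.184583
|d| = |-0.184583| / 0.244894 = 0.754

0.754


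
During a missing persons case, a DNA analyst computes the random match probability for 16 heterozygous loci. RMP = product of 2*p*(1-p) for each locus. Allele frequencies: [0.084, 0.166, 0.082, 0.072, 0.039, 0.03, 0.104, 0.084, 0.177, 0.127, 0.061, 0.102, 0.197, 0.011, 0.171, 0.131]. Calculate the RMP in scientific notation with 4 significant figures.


Computing RMP for 16 loci:
Locus 1: 2 * 0.084 * 0.916 = 0.153888
Locus 2: 2 * 0.166 * 0.834 = 0.276888
Locus 3: 2 * 0.082 * 0.918 = 0.150552
Locus 4: 2 * 0.072 * 0.928 = 0.133632
Locus 5: 2 * 0.039 * 0.961 = 0.074958
Locus 6: 2 * 0.03 * 0.97 = 0.0582
Locus 7: 2 * 0.104 * 0.896 = 0.186368
Locus 8: 2 * 0.084 * 0.916 = 0.153888
Locus 9: 2 * 0.177 * 0.823 = 0.291342
Locus 10: 2 * 0.127 * 0.873 = 0.221742
Locus 11: 2 * 0.061 * 0.939 = 0.114558
Locus 12: 2 * 0.102 * 0.898 = 0.183192
Locus 13: 2 * 0.197 * 0.803 = 0.316382
Locus 14: 2 * 0.011 * 0.989 = 0.021758
Locus 15: 2 * 0.171 * 0.829 = 0.283518
Locus 16: 2 * 0.131 * 0.869 = 0.227678
RMP = 6.462e-14

6.462e-14


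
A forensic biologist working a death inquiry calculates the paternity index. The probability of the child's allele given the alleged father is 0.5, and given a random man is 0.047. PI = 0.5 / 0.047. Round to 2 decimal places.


Paternity Index calculation:
PI = P(allele|father) / P(allele|random)
PI = 0.5 / 0.047
PI = 10.64

10.64


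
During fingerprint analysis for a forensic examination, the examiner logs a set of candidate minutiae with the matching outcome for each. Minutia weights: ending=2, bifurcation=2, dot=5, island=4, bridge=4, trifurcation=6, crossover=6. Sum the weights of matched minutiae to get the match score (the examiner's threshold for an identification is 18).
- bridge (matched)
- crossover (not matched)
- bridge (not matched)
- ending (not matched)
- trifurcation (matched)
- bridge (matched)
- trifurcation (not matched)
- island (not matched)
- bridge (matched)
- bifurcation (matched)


Weighted minutiae match score:
  bridge: matched, +4 (running total 4)
  crossover: not matched, +0
  bridge: not matched, +0
  ending: not matched, +0
  trifurcation: matched, +6 (running total 10)
  bridge: matched, +4 (running total 14)
  trifurcation: not matched, +0
  island: not matched, +0
  bridge: matched, +4 (running total 18)
  bifurcation: matched, +2 (running total 20)
Total score = 20
Threshold = 18; verdict = identification

20


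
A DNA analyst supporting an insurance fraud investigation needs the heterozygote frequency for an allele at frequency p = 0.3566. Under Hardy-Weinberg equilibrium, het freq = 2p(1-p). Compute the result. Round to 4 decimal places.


Hardy-Weinberg heterozygote frequency:
q = 1 - p = 1 - 0.3566 = 0.6434
2pq = 2 * 0.3566 * 0.6434 = 0.4589

0.4589


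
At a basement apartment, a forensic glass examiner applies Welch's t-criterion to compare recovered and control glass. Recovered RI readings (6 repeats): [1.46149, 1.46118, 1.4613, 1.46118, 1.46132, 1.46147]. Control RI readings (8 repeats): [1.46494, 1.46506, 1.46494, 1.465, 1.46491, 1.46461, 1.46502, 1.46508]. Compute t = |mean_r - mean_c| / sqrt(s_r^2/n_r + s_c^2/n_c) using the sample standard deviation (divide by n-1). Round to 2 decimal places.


Welch's t-criterion for glass RI comparison:
Recovered mean = sum / n_r = 8.76794 / 6 = 1.4613233
Control mean = sum / n_c = 11.71956 / 8 = 1.464945
Recovered sample variance s_r^2 = 1.81867e-08
Control sample variance s_c^2 = 2.19429e-08
Welch SE (unpooled) = sqrt(s_r^2/n_r + s_c^2/n_c) = sqrt(3.03111e-09 + 2.74286e-09) = sqrt(5.77397e-09) = 7.59866e-05
|mean_r - mean_c| = 0.00362167
t = 0.00362167 / 7.59866e-05 = 47.66

47.66
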